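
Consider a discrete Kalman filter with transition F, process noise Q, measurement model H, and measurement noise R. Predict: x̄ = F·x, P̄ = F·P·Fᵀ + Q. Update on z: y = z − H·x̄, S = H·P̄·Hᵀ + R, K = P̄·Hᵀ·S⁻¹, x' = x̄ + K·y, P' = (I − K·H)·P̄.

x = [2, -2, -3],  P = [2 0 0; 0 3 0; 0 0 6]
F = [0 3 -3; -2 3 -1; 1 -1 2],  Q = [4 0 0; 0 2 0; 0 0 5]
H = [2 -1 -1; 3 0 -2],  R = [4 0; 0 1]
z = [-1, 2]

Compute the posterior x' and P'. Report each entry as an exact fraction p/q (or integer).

x̄ = F·x = [3, -7, -2]
P̄ = F·P·Fᵀ + Q = [85 45 -45; 45 43 -25; -45 -25 34]
y = z − H·x̄ = [-16, -11]
S = H·P̄·Hᵀ + R = [371 708; 708 1442]
K = P̄·Hᵀ·S⁻¹ = [440/16859 7635/33718; -13578/16859 17659/33718; 21/733 -227/1466]
x' = x̄ + K·y = [3089/33718, 4221/33718, -1107/1466]
P' = (I − K·H)·P̄ = [82355/33718 41475/33718 5205/1466; 41475/33718 138191/33718 2321/1466; 5205/1466 2321/1466 7921/1466]

x' = [3089/33718, 4221/33718, -1107/1466]
P' = [82355/33718 41475/33718 5205/1466; 41475/33718 138191/33718 2321/1466; 5205/1466 2321/1466 7921/1466]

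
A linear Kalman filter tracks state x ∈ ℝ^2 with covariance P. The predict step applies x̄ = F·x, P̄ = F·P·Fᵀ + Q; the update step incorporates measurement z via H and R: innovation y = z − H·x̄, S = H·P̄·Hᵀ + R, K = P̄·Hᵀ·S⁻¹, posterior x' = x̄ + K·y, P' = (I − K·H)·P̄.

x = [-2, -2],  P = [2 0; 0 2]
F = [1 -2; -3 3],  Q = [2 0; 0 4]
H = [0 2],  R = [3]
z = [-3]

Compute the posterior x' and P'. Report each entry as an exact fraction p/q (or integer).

x̄ = F·x = [2, 0]
P̄ = F·P·Fᵀ + Q = [12 -18; -18 40]
y = z − H·x̄ = [-3]
S = H·P̄·Hᵀ + R = [163]
K = P̄·Hᵀ·S⁻¹ = [-36/163; 80/163]
x' = x̄ + K·y = [434/163, -240/163]
P' = (I − K·H)·P̄ = [660/163 -54/163; -54/163 120/163]

x' = [434/163, -240/163]
P' = [660/163 -54/163; -54/163 120/163]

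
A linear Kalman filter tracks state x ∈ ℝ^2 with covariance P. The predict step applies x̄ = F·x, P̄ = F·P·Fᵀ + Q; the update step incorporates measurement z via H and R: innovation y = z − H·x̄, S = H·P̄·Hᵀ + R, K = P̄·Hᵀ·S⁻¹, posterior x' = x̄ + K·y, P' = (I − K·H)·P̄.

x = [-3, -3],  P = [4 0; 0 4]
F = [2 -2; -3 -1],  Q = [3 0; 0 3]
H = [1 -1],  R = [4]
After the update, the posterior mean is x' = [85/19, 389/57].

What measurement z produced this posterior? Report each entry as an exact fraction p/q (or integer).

z = [-2]

x̄ = F·x = [0, 12]
P̄ = F·P·Fᵀ + Q = [35 -16; -16 43]
S = H·P̄·Hᵀ + R = [114]
K = P̄·Hᵀ·S⁻¹ = [17/38; -59/114]
x' − x̄ = [85/19, -295/57] = K·y
y = (KᵀK)⁻¹·Kᵀ·(x' − x̄) = [10]
z = y + H·x̄ = [10] + [-12] = [-2]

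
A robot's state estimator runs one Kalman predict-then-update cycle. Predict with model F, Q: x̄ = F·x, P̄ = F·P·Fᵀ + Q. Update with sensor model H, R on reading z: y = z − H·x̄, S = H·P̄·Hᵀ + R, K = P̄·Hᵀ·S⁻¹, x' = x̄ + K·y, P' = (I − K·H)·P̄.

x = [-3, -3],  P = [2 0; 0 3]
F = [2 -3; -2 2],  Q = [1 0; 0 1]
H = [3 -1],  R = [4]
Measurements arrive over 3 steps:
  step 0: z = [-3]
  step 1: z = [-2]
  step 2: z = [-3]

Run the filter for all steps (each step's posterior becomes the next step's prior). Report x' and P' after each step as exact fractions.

step 0: x' = [-93/505, 1188/505], P' = [224/505 136/505; 136/505 804/505]
step 1: x' = [-30175/47377, 29833/47377], P' = [39329/94754 16487/94754; 16487/94754 115897/94754]
step 2: x' = [-3809823/4988479, 14027360/14965437], P' = [2052149/4988479 850147/4988479; 850147/4988479 18240307/14965437]

step 0: x̄ = F·x = [3, 0]
step 0: P̄ = F·P·Fᵀ + Q = [36 -26; -26 21]
step 0: y = z − H·x̄ = [-12]
step 0: S = H·P̄·Hᵀ + R = [505]
step 0: K = P̄·Hᵀ·S⁻¹ = [134/505; -99/505]
step 0: x' = x̄ + K·y = [-93/505, 1188/505]
step 0: P' = (I − K·H)·P̄ = [224/505 136/505; 136/505 804/505]
step 1: x̄ = F·x = [-750/101, 2562/505]
step 1: P̄ = F·P·Fᵀ + Q = [1401/101 -872/101; -872/101 3529/505]
step 1: y = z − H·x̄ = [12802/505]
step 1: S = H·P̄·Hᵀ + R = [94754/505]
step 1: K = P̄·Hᵀ·S⁻¹ = [25375/94754; -16609/94754]
step 1: x' = x̄ + K·y = [-30175/47377, 29833/47377]
step 1: P' = (I − K·H)·P̄ = [39329/94754 16487/94754; 16487/94754 115897/94754]
step 2: x̄ = F·x = [-149849/47377, 120016/47377]
step 2: P̄ = F·P·Fᵀ + Q = [1097299/94754 -343914/47377; -343914/47377 291881/47377]
step 2: y = z − H·x̄ = [427432/47377]
step 2: S = H·P̄·Hᵀ + R = [14965437/94754]
step 2: K = P̄·Hᵀ·S⁻¹ = [1326575/4988479; -2647246/14965437]
step 2: x' = x̄ + K·y = [-3809823/4988479, 14027360/14965437]
step 2: P' = (I − K·H)·P̄ = [2052149/4988479 850147/4988479; 850147/4988479 18240307/14965437]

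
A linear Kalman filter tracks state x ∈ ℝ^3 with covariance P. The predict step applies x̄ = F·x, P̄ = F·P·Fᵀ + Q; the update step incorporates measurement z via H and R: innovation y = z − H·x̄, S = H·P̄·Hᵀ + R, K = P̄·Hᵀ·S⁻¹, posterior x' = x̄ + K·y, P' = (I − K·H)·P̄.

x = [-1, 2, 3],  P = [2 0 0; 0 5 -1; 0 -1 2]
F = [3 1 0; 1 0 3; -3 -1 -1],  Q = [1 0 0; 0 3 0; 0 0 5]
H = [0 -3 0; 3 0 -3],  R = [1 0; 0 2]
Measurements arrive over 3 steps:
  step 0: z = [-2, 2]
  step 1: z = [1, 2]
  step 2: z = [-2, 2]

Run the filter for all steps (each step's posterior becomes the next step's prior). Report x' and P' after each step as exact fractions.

step 0: x' = [-2486/10529, 7414/10529, -9415/10529], P' = [140055/84232 -1185/84232 130811/84232; -1185/84232 9311/84232 -1197/84232; 130811/84232 -1197/84232 140239/84232]
step 1: x' = [760213348/929266853, -338910317/929266853, 114520902/929266853], P' = [1156298457/929266853 20352675/1858533706 1081624409/929266853; 20352675/1858533706 405727413/3717067412 16615771/1858533706; 1081624409/929266853 16615771/1858533706 1211004979/929266853]
step 2: x' = [2904708971110/3946032093491, 5079249825743/7892064186982, 135243233579/3946032093491], P' = [19548036163379/15784128373964 84094024569/7892064186982 18290498533711/15784128373964; 84094024569/7892064186982 1722650772423/15784128373964 34249044925/3946032093491; 18290498533711/15784128373964 34249044925/3946032093491 20497672702839/15784128373964]

step 0: x̄ = F·x = [-1, 8, -2]
step 0: P̄ = F·P·Fᵀ + Q = [24 3 -22; 3 23 -9; -22 -9 28]
step 0: y = z − H·x̄ = [22, -1]
step 0: S = H·P̄·Hᵀ + R = [208 -108; -108 866]
step 0: K = P̄·Hᵀ·S⁻¹ = [3555/84232 6933/42116; -27933/84232 9/42116; 3591/84232 -7071/42116]
step 0: x' = x̄ + K·y = [-2486/10529, 7414/10529, -9415/10529]
step 0: P' = (I − K·H)·P̄ = [140055/84232 -1185/84232 130811/84232; -1185/84232 9311/84232 -1197/84232; 130811/84232 -1197/84232 140239/84232]
step 1: x̄ = F·x = [-44/10529, -30731/10529, 9459/10529]
step 1: P̄ = F·P·Fᵀ + Q = [168366/10529 199086/10529 -413483/21058; 199086/10529 304971/10529 -268027/10529; -413483/21058 -268027/10529 2606567/84232]
step 1: y = z − H·x̄ = [-81664/10529, 49567/10529]
step 1: S = H·P̄·Hᵀ + R = [2755268/10529 -4204017/10529; -4204017/10529 65520695/84232]
step 1: K = P̄·Hᵀ·S⁻¹ = [-61058025/1858533706 112011072/929266853; -1217182239/3717067412 2802678/929266853; -49847313/1858533706 -194070855/929266853]
step 1: x' = x̄ + K·y = [760213348/929266853, -338910317/929266853, 114520902/929266853]
step 1: P' = (I − K·H)·P̄ = [1156298457/929266853 20352675/1858533706 1081624409/929266853; 20352675/1858533706 405727413/3717067412 16615771/1858533706; 1081624409/929266853 16615771/1858533706 1211004979/929266853]
step 2: x̄ = F·x = [1941729727/929266853, 1103776054/929266853, -2056250629/929266853]
step 2: P̄ = F·P·Fᵀ + Q = [45993771377/3717067412 13238615046/929266853 -55289428415/3717067412; 13238615046/929266853 21332890281/929266853 -17953254392/929266853; -55289428415/3717067412 -17953254392/929266853 91731509841/3717067412]
step 2: y = z − H·x̄ = [1452794456/929266853, -10135407362/929266853]
step 2: S = H·P̄·Hᵀ + R = [192925279382/929266853 -280726824942/929266853; -280726824942/929266853 560542844314/929266853]
step 2: K = P̄·Hᵀ·S⁻¹ = [-252282073707/7892064186982 943153222251/7892064186982; -5167952317269/15784128373964 46787804157/15784128373964; -102747134775/3946032093491 -827690313423/3946032093491]
step 2: x' = x̄ + K·y = [2904708971110/3946032093491, 5079249825743/7892064186982, 135243233579/3946032093491]
step 2: P' = (I − K·H)·P̄ = [19548036163379/15784128373964 84094024569/7892064186982 18290498533711/15784128373964; 84094024569/7892064186982 1722650772423/15784128373964 34249044925/3946032093491; 18290498533711/15784128373964 34249044925/3946032093491 20497672702839/15784128373964]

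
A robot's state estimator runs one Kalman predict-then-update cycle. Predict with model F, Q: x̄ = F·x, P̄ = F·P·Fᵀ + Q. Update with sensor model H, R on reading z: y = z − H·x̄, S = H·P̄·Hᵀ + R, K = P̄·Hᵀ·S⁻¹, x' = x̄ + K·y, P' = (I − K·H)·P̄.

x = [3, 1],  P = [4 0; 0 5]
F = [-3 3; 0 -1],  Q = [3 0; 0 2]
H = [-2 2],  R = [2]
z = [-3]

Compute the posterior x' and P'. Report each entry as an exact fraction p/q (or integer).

x' = [-19/27, -529/243]
P' = [10/3 79/27; 79/27 733/243]

x̄ = F·x = [-6, -1]
P̄ = F·P·Fᵀ + Q = [84 -15; -15 7]
y = z − H·x̄ = [-13]
S = H·P̄·Hᵀ + R = [486]
K = P̄·Hᵀ·S⁻¹ = [-11/27; 22/243]
x' = x̄ + K·y = [-19/27, -529/243]
P' = (I − K·H)·P̄ = [10/3 79/27; 79/27 733/243]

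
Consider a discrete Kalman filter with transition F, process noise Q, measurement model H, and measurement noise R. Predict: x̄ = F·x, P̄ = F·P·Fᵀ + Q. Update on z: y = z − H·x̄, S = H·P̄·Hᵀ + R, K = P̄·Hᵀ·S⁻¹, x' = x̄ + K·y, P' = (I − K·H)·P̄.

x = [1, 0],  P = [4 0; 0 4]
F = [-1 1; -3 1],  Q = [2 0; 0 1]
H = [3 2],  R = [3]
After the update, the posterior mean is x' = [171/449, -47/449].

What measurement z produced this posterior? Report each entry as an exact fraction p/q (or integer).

z = [1]

x̄ = F·x = [-1, -3]
P̄ = F·P·Fᵀ + Q = [10 16; 16 41]
S = H·P̄·Hᵀ + R = [449]
K = P̄·Hᵀ·S⁻¹ = [62/449; 130/449]
x' − x̄ = [620/449, 1300/449] = K·y
y = (KᵀK)⁻¹·Kᵀ·(x' − x̄) = [10]
z = y + H·x̄ = [10] + [-9] = [1]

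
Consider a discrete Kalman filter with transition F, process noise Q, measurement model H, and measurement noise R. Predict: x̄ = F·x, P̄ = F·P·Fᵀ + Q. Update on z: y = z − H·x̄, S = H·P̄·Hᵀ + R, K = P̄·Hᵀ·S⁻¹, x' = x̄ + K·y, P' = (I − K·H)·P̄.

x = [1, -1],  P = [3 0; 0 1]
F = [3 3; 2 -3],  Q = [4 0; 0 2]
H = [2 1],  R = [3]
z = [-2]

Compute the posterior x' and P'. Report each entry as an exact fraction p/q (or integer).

x' = [-623/222, 823/222]
P' = [959/222 -1651/222; -1651/222 3425/222]

x̄ = F·x = [0, 5]
P̄ = F·P·Fᵀ + Q = [40 9; 9 23]
y = z − H·x̄ = [-7]
S = H·P̄·Hᵀ + R = [222]
K = P̄·Hᵀ·S⁻¹ = [89/222; 41/222]
x' = x̄ + K·y = [-623/222, 823/222]
P' = (I − K·H)·P̄ = [959/222 -1651/222; -1651/222 3425/222]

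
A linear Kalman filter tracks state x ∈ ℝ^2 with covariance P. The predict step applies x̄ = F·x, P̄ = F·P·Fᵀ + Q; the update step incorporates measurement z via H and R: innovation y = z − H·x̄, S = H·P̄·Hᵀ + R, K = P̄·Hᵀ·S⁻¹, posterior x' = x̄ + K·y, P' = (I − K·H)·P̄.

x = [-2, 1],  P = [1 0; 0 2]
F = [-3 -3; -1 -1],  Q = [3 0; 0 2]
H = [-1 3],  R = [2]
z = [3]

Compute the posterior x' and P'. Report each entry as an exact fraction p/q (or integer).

x' = [60/23, 41/23]
P' = [681/23 225/23; 225/23 79/23]

x̄ = F·x = [3, 1]
P̄ = F·P·Fᵀ + Q = [30 9; 9 5]
y = z − H·x̄ = [3]
S = H·P̄·Hᵀ + R = [23]
K = P̄·Hᵀ·S⁻¹ = [-3/23; 6/23]
x' = x̄ + K·y = [60/23, 41/23]
P' = (I − K·H)·P̄ = [681/23 225/23; 225/23 79/23]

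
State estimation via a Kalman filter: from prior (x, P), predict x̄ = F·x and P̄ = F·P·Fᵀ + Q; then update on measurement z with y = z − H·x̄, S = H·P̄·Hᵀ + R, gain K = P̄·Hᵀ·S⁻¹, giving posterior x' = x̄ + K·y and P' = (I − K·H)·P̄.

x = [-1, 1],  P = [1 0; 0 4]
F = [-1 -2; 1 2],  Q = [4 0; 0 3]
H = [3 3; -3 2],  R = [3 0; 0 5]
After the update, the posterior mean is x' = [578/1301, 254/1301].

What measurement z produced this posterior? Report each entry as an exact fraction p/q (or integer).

x̄ = F·x = [-1, 1]
P̄ = F·P·Fᵀ + Q = [21 -17; -17 20]
S = H·P̄·Hᵀ + R = [66 -18; -18 478]
K = P̄·Hᵀ·S⁻¹ = [665/5204 -1031/5204; 495/2602 257/1301]
x' − x̄ = [1879/1301, -1047/1301] = K·y
y = (KᵀK)⁻¹·Kᵀ·(x' − x̄) = [2, -6]
z = y + H·x̄ = [2, -6] + [0, 5] = [2, -1]

z = [2, -1]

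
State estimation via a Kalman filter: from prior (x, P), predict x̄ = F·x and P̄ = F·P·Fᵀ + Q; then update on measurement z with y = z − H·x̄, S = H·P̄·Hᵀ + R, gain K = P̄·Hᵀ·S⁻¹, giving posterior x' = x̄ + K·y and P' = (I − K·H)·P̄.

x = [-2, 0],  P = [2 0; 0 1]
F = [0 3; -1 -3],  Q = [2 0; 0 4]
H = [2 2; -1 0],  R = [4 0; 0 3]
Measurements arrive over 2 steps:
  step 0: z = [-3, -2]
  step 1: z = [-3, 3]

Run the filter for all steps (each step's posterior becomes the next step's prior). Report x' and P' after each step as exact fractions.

step 0: x' = [169/122, -299/122], P' = [285/122 -279/122; -279/122 381/122]
step 1: x' = [-199269/56260, 31304/14065], P' = [74139/28130 -35448/14065; -35448/14065 45872/14065]

step 0: x̄ = F·x = [0, 2]
step 0: P̄ = F·P·Fᵀ + Q = [11 -9; -9 15]
step 0: y = z − H·x̄ = [-7, -2]
step 0: S = H·P̄·Hᵀ + R = [36 -4; -4 14]
step 0: K = P̄·Hᵀ·S⁻¹ = [3/122 -95/122; 51/122 93/122]
step 0: x' = x̄ + K·y = [169/122, -299/122]
step 0: P' = (I − K·H)·P̄ = [285/122 -279/122; -279/122 381/122]
step 1: x̄ = F·x = [-897/122, 364/61]
step 1: P̄ = F·P·Fᵀ + Q = [3673/122 -1296/61; -1296/61 1264/61]
step 1: y = z − H·x̄ = [-14/61, -531/122]
step 1: S = H·P̄·Hᵀ + R = [2278/61 -1081/61; -1081/61 4039/122]
step 1: K = P̄·Hᵀ·S⁻¹ = [3243/56260 -24713/28130; 5212/14065 11816/14065]
step 1: x' = x̄ + K·y = [-199269/56260, 31304/14065]
step 1: P' = (I − K·H)·P̄ = [74139/28130 -35448/14065; -35448/14065 45872/14065]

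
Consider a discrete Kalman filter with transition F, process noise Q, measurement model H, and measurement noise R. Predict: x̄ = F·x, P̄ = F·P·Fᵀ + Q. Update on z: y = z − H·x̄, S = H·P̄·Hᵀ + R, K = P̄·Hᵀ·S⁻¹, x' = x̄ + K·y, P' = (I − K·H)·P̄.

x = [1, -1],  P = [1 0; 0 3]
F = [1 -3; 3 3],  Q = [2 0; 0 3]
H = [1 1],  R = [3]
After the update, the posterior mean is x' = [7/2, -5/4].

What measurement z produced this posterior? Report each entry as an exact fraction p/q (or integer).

z = [2]

x̄ = F·x = [4, 0]
P̄ = F·P·Fᵀ + Q = [30 -24; -24 39]
S = H·P̄·Hᵀ + R = [24]
K = P̄·Hᵀ·S⁻¹ = [1/4; 5/8]
x' − x̄ = [-1/2, -5/4] = K·y
y = (KᵀK)⁻¹·Kᵀ·(x' − x̄) = [-2]
z = y + H·x̄ = [-2] + [4] = [2]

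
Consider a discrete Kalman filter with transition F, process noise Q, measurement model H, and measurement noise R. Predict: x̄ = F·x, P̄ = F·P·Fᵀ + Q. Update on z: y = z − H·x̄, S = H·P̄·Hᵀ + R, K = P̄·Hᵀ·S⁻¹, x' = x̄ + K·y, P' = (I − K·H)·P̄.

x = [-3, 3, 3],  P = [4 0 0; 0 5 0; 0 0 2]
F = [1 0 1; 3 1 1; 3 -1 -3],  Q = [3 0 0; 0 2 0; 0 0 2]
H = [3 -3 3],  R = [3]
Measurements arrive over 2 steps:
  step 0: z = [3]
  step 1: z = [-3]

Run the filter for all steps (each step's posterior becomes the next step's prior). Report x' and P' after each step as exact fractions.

step 0: x' = [57/148, -393/74, -357/74], P' = [1329/148 1045/74 381/74; 1045/74 1638/37 1114/37; 381/74 1114/37 934/37]
step 1: x' = [541728/308359, 1953441/308359, 1107273/308359], P' = [2927953/308359 7098469/308359 4146465/308359; 7098469/308359 29559803/308359 22401887/308359; 4146465/308359 22401887/308359 18322763/308359]

step 0: x̄ = F·x = [0, -3, -21]
step 0: P̄ = F·P·Fᵀ + Q = [9 14 6; 14 45 25; 6 25 61]
step 0: y = z − H·x̄ = [57]
step 0: S = H·P̄·Hᵀ + R = [444]
step 0: K = P̄·Hᵀ·S⁻¹ = [1/148; -3/74; 21/74]
step 0: x' = x̄ + K·y = [57/148, -393/74, -357/74]
step 0: P' = (I − K·H)·P̄ = [1329/148 1045/74 381/74; 1045/74 1638/37 1114/37; 381/74 1114/37 934/37]
step 1: x̄ = F·x = [-657/148, -1329/148, 3099/148]
step 1: P̄ = F·P·Fᵀ + Q = [7033/148 17317/148 -13767/148; 17317/148 48569/148 -28195/148; -13767/148 -28195/148 52913/148]
step 1: y = z − H·x̄ = [-11757/148]
step 1: S = H·P̄·Hᵀ + R = [925077/148]
step 1: K = P̄·Hᵀ·S⁻¹ = [-24051/308359; -59447/308359; 67341/308359]
step 1: x' = x̄ + K·y = [541728/308359, 1953441/308359, 1107273/308359]
step 1: P' = (I − K·H)·P̄ = [2927953/308359 7098469/308359 4146465/308359; 7098469/308359 29559803/308359 22401887/308359; 4146465/308359 22401887/308359 18322763/308359]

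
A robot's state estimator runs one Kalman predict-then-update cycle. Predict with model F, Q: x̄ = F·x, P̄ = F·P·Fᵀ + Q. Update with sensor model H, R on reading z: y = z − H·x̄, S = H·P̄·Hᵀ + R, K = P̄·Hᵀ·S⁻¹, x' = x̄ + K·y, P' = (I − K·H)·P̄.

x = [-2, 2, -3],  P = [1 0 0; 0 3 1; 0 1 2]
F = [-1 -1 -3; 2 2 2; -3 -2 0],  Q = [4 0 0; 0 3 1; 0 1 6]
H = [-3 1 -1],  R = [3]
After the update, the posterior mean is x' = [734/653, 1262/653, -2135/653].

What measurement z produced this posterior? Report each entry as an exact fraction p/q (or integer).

z = [2]

x̄ = F·x = [9, -6, 2]
P̄ = F·P·Fᵀ + Q = [32 -28 15; -28 35 -21; 15 -21 27]
S = H·P̄·Hᵀ + R = [653]
K = P̄·Hᵀ·S⁻¹ = [-139/653; 140/653; -93/653]
x' − x̄ = [-5143/653, 5180/653, -3441/653] = K·y
y = (KᵀK)⁻¹·Kᵀ·(x' − x̄) = [37]
z = y + H·x̄ = [37] + [-35] = [2]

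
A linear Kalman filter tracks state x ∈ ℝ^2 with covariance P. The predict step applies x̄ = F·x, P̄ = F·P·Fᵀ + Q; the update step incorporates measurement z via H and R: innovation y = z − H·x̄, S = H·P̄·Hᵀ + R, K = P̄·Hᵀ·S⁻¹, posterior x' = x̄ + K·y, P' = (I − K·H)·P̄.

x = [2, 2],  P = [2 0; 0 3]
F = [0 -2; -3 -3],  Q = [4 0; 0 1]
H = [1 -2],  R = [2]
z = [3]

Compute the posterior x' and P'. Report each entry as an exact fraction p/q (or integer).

x' = [-18/13, -151/65]
P' = [168/13 86/13; 86/13 252/65]

x̄ = F·x = [-4, -12]
P̄ = F·P·Fᵀ + Q = [16 18; 18 46]
y = z − H·x̄ = [-17]
S = H·P̄·Hᵀ + R = [130]
K = P̄·Hᵀ·S⁻¹ = [-2/13; -37/65]
x' = x̄ + K·y = [-18/13, -151/65]
P' = (I − K·H)·P̄ = [168/13 86/13; 86/13 252/65]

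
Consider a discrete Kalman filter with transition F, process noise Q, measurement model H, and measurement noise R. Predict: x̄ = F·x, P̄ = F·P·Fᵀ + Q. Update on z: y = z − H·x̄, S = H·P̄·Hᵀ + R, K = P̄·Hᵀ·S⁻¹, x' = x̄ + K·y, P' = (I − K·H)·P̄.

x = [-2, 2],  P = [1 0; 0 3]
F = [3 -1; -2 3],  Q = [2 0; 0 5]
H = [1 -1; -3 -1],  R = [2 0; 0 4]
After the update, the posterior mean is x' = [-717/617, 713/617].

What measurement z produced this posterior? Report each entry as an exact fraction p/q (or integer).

z = [-2, 2]

x̄ = F·x = [-8, 10]
P̄ = F·P·Fᵀ + Q = [14 -15; -15 36]
S = H·P̄·Hᵀ + R = [82 -36; -36 76]
K = P̄·Hᵀ·S⁻¹ = [154/617 -585/2468; -444/617 -549/2468]
x' − x̄ = [4219/617, -5457/617] = K·y
y = (KᵀK)⁻¹·Kᵀ·(x' − x̄) = [16, -12]
z = y + H·x̄ = [16, -12] + [-18, 14] = [-2, 2]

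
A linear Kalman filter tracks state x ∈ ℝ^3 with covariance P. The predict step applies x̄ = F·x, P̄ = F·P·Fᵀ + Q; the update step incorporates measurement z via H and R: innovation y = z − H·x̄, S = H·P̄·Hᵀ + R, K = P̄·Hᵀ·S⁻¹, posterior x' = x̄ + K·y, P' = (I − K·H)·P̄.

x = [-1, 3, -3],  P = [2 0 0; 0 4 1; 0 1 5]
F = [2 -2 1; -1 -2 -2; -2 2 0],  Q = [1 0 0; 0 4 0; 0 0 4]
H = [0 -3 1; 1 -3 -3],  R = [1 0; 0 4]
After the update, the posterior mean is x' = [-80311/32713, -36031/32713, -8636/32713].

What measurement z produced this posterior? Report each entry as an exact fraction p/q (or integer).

z = [3, 2]

x̄ = F·x = [-11, 1, 8]
P̄ = F·P·Fᵀ + Q = [26 4 -22; 4 50 -16; -22 -16 28]
S = H·P̄·Hᵀ + R = [575 236; 236 552]
K = P̄·Hᵀ·S⁻¹ = [-4706/32713 6753/32713; -8563/32713 -8587/130852; 6955/32713 -25643/130852]
x' − x̄ = [279532/32713, -68744/32713, -270340/32713] = K·y
y = (KᵀK)⁻¹·Kᵀ·(x' − x̄) = [-2, 40]
z = y + H·x̄ = [-2, 40] + [5, -38] = [3, 2]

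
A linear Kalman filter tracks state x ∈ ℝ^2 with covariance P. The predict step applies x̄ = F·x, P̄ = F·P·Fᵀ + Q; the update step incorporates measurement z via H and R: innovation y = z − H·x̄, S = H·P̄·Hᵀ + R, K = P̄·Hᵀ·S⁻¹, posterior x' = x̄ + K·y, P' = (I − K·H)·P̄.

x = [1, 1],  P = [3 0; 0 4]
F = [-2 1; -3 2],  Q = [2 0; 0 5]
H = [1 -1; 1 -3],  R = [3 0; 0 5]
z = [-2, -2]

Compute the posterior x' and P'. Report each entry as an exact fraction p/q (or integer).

x' = [-557/573, 223/573]
P' = [6286/1719 3022/1719; 3022/1719 2224/1719]

x̄ = F·x = [-1, -1]
P̄ = F·P·Fᵀ + Q = [18 26; 26 48]
y = z − H·x̄ = [-2, -4]
S = H·P̄·Hᵀ + R = [17 58; 58 299]
K = P̄·Hᵀ·S⁻¹ = [1088/1719 -556/1719; 266/1719 -730/1719]
x' = x̄ + K·y = [-557/573, 223/573]
P' = (I − K·H)·P̄ = [6286/1719 3022/1719; 3022/1719 2224/1719]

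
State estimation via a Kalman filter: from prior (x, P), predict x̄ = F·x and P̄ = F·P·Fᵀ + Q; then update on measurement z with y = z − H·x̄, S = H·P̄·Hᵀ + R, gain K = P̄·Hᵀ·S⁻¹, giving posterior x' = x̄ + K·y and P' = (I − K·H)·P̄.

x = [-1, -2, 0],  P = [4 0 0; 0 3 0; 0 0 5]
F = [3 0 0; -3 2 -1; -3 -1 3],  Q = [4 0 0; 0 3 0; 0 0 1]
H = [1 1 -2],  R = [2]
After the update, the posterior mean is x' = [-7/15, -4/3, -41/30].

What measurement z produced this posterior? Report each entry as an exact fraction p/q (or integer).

x̄ = F·x = [-3, -1, 5]
P̄ = F·P·Fᵀ + Q = [40 -36 -36; -36 56 15; -36 15 85]
S = H·P̄·Hᵀ + R = [450]
K = P̄·Hᵀ·S⁻¹ = [38/225; -1/45; -191/450]
x' − x̄ = [38/15, -1/3, -191/30] = K·y
y = (KᵀK)⁻¹·Kᵀ·(x' − x̄) = [15]
z = y + H·x̄ = [15] + [-14] = [1]

z = [1]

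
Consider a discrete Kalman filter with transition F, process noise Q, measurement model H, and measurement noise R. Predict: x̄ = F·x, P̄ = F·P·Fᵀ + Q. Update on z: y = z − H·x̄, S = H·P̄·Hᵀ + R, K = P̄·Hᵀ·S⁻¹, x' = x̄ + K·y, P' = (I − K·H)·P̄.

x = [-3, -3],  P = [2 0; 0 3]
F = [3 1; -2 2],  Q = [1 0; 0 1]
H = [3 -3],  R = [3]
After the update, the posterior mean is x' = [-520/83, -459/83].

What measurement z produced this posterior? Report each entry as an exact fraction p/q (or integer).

x̄ = F·x = [-12, 0]
P̄ = F·P·Fᵀ + Q = [22 -6; -6 21]
S = H·P̄·Hᵀ + R = [498]
K = P̄·Hᵀ·S⁻¹ = [14/83; -27/166]
x' − x̄ = [476/83, -459/83] = K·y
y = (KᵀK)⁻¹·Kᵀ·(x' − x̄) = [34]
z = y + H·x̄ = [34] + [-36] = [-2]

z = [-2]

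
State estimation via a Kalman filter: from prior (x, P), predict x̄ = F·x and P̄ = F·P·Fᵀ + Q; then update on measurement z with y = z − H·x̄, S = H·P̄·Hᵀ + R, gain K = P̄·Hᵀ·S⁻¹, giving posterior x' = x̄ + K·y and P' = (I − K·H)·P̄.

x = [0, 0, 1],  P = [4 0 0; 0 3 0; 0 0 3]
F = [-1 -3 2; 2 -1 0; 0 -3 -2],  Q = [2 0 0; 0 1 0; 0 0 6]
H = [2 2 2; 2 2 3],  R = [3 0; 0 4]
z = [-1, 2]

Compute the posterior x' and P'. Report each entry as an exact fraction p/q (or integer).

x' = [-1146/2173, -13470/15211, 20002/15211]
P' = [37136/2173 -26072/2173 -8676/2173; -26072/2173 210737/15211 -21906/15211; -8676/2173 -21906/15211 68832/15211]

x̄ = F·x = [2, 0, -2]
P̄ = F·P·Fᵀ + Q = [45 1 15; 1 20 9; 15 9 45]
y = z − H·x̄ = [-1, 4]
S = H·P̄·Hᵀ + R = [643 778; 778 965]
K = P̄·Hᵀ·S⁻¹ = [1592/2173 -975/2173; 4218/15211 -2313/15211; -9204/15211 10305/15211]
x' = x̄ + K·y = [-1146/2173, -13470/15211, 20002/15211]
P' = (I − K·H)·P̄ = [37136/2173 -26072/2173 -8676/2173; -26072/2173 210737/15211 -21906/15211; -8676/2173 -21906/15211 68832/15211]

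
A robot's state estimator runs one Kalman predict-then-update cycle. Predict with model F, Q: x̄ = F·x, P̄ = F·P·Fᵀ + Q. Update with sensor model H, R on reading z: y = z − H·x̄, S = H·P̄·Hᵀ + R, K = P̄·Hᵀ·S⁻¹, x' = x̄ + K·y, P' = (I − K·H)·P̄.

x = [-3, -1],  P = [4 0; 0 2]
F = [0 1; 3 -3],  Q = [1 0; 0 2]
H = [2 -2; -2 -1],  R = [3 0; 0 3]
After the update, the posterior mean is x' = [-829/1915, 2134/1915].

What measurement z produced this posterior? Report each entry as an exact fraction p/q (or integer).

z = [-3, -1]

x̄ = F·x = [-1, -6]
P̄ = F·P·Fᵀ + Q = [3 -6; -6 56]
S = H·P̄·Hᵀ + R = [287 88; 88 47]
K = P̄·Hᵀ·S⁻¹ = [282/1915 -528/1915; -652/1915 -572/1915]
x' − x̄ = [1086/1915, 13624/1915] = K·y
y = (KᵀK)⁻¹·Kᵀ·(x' − x̄) = [-13, -9]
z = y + H·x̄ = [-13, -9] + [10, 8] = [-3, -1]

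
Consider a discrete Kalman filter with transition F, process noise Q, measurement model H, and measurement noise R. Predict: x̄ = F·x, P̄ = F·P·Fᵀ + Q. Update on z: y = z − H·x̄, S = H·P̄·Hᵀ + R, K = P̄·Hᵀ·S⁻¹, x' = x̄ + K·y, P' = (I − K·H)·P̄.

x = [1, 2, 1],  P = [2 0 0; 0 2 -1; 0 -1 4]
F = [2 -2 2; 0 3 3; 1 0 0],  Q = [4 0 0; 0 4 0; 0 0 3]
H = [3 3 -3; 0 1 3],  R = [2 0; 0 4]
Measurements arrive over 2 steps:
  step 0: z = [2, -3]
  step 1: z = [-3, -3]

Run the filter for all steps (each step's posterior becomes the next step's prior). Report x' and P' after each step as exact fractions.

step 0: x' = [-112386/31337, 81879/31337, -51316/31337], P' = [573508/31337 -427644/31337 142412/31337; -427644/31337 330208/31337 -100104/31337; 142412/31337 -100104/31337 43132/31337]
step 1: x' = [-64433842/64590025, -341317521/452130175, -325085172/452130175], P' = [4600228476/64590025 -3402092616/64590025 1176518688/64590025; -3402092616/64590025 17771325392/452130175 -6006137856/452130175; 1176518688/64590025 -6006137856/452130175 2215235108/452130175]

step 0: x̄ = F·x = [0, 9, 1]
step 0: P̄ = F·P·Fᵀ + Q = [44 12 4; 12 40 0; 4 0 5]
step 0: y = z − H·x̄ = [-22, -15]
step 0: S = H·P̄·Hᵀ + R = [947 147; 147 89]
step 0: K = P̄·Hᵀ·S⁻¹ = [5178/31337 -102/31337; 4002/31337 7474/31337; -1236/31337 7323/31337]
step 0: x' = x̄ + K·y = [-112386/31337, 81879/31337, -51316/31337]
step 0: P' = (I − K·H)·P̄ = [573508/31337 -427644/31337 142412/31337; -427644/31337 330208/31337 -100104/31337; 142412/31337 -100104/31337 43132/31337]
step 1: x̄ = F·x = [-491162/31337, 91689/31337, -112386/31337]
step 1: P̄ = F·P·Fᵀ + Q = [9274020/31337 -3433848/31337 2287128/31337; -3433848/31337 1683536/31337 -855696/31337; 2287128/31337 -855696/31337 667519/31337]
step 1: y = z − H·x̄ = [767250/31337, 151458/31337]
step 1: S = H·P̄·Hᵀ + R = [17113309/31337 4191369/31337; 4191369/31337 2682379/31337]
step 1: K = P̄·Hᵀ·S⁻¹ = [32425758/64590025 31865862/64590025; -7968228/64590025 -61772044/452130175; 3055254/64590025 159891867/452130175]
step 1: x' = x̄ + K·y = [-64433842/64590025, -341317521/452130175, -325085172/452130175]
step 1: P' = (I − K·H)·P̄ = [4600228476/64590025 -3402092616/64590025 1176518688/64590025; -3402092616/64590025 17771325392/452130175 -6006137856/452130175; 1176518688/64590025 -6006137856/452130175 2215235108/452130175]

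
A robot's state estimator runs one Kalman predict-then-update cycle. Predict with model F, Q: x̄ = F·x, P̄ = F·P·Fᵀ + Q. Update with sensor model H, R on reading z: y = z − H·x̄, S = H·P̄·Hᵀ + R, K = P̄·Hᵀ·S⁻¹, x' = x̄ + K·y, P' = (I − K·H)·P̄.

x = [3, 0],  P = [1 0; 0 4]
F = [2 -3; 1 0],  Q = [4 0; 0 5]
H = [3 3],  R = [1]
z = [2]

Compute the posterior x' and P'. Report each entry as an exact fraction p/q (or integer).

x' = [-528/487, 861/487]
P' = [2384/487 -2338/487; -2338/487 2346/487]

x̄ = F·x = [6, 3]
P̄ = F·P·Fᵀ + Q = [44 2; 2 6]
y = z − H·x̄ = [-25]
S = H·P̄·Hᵀ + R = [487]
K = P̄·Hᵀ·S⁻¹ = [138/487; 24/487]
x' = x̄ + K·y = [-528/487, 861/487]
P' = (I − K·H)·P̄ = [2384/487 -2338/487; -2338/487 2346/487]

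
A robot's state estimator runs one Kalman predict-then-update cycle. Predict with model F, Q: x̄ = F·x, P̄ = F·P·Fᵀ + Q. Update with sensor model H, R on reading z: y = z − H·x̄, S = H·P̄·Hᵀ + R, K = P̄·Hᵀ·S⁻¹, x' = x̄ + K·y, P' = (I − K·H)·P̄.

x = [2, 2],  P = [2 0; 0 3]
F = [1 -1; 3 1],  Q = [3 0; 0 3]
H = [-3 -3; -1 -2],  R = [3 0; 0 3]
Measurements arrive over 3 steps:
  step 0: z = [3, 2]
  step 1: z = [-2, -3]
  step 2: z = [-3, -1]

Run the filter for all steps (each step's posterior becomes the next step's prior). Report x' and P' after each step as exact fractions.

step 0: x' = [-1143/1010, 17/505], P' = [2403/1010 -1002/505; -1002/505 951/505]
step 1: x' = [14788/35349, 5691/11783], P' = [115477/82481 -91407/82481; -91407/82481 90765/82481]
step 2: x' = [288326/39237043, 34252803/39237043], P' = [54777390/39237043 -43418931/39237043; -43418931/39237043 43154787/39237043]

step 0: x̄ = F·x = [0, 8]
step 0: P̄ = F·P·Fᵀ + Q = [8 3; 3 24]
step 0: y = z − H·x̄ = [27, 18]
step 0: S = H·P̄·Hᵀ + R = [345 195; 195 119]
step 0: K = P̄·Hᵀ·S⁻¹ = [-399/1010 107/202; 51/505 -60/101]
step 0: x' = x̄ + K·y = [-1143/1010, 17/505]
step 0: P' = (I − K·H)·P̄ = [2403/1010 -1002/505; -1002/505 951/505]
step 1: x̄ = F·x = [-1177/1010, -679/202]
step 1: P̄ = F·P·Fᵀ + Q = [11343/1010 1863/202; 1863/202 2907/202]
step 1: y = z − H·x̄ = [-7868/505, -10997/1010]
step 1: S = H·P̄·Hᵀ + R = [201801/505 102537/505; 102537/505 109773/1010]
step 1: K = P̄·Hᵀ·S⁻¹ = [-24070/82481 67337/247443; 642/82481 -30041/82481]
step 1: x' = x̄ + K·y = [14788/35349, 5691/11783]
step 1: P' = (I − K·H)·P̄ = [115477/82481 -91407/82481; -91407/82481 90765/82481]
step 2: x̄ = F·x = [-2285/35349, 20479/11783]
step 2: P̄ = F·P·Fᵀ + Q = [636499/82481 62640/11783; 62640/11783 118437/11783]
step 2: y = z − H·x̄ = [23803/11783, 85240/35349]
step 2: S = H·P̄·Hᵀ + R = [21330105/82481 10830171/82481; 10830171/82481 5954098/82481]
step 2: K = P̄·Hᵀ·S⁻¹ = [-11358459/39237043 10686824/39237043; 264144/39237043 -14296881/39237043]
step 2: x' = x̄ + K·y = [288326/39237043, 34252803/39237043]
step 2: P' = (I − K·H)·P̄ = [54777390/39237043 -43418931/39237043; -43418931/39237043 43154787/39237043]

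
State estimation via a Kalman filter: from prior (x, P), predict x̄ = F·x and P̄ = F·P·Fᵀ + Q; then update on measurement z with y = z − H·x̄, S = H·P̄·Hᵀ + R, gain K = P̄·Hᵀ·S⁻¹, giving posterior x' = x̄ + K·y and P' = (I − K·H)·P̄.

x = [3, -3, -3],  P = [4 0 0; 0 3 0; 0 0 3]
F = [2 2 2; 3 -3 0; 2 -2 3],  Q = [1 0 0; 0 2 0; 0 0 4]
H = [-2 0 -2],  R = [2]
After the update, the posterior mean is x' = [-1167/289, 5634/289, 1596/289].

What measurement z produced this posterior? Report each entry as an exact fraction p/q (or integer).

z = [-3]

x̄ = F·x = [-6, 18, 3]
P̄ = F·P·Fᵀ + Q = [41 6 22; 6 65 42; 22 42 59]
S = H·P̄·Hᵀ + R = [578]
K = P̄·Hᵀ·S⁻¹ = [-63/289; -48/289; -81/289]
x' − x̄ = [567/289, 432/289, 729/289] = K·y
y = (KᵀK)⁻¹·Kᵀ·(x' − x̄) = [-9]
z = y + H·x̄ = [-9] + [6] = [-3]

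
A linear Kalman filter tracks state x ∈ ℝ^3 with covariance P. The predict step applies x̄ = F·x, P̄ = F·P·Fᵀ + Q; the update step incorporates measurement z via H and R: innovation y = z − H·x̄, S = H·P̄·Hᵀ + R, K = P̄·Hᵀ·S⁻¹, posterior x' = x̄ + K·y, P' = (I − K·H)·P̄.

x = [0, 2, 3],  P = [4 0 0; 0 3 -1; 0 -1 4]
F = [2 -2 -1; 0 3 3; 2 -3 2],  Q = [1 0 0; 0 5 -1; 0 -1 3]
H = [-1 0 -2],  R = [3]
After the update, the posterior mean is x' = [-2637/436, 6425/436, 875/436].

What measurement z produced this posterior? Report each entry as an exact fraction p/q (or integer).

x̄ = F·x = [-7, 15, 0]
P̄ = F·P·Fᵀ + Q = [29 -21 27; -21 50 -1; 27 -1 74]
S = H·P̄·Hᵀ + R = [436]
K = P̄·Hᵀ·S⁻¹ = [-83/436; 23/436; -175/436]
x' − x̄ = [415/436, -115/436, 875/436] = K·y
y = (KᵀK)⁻¹·Kᵀ·(x' − x̄) = [-5]
z = y + H·x̄ = [-5] + [7] = [2]

z = [2]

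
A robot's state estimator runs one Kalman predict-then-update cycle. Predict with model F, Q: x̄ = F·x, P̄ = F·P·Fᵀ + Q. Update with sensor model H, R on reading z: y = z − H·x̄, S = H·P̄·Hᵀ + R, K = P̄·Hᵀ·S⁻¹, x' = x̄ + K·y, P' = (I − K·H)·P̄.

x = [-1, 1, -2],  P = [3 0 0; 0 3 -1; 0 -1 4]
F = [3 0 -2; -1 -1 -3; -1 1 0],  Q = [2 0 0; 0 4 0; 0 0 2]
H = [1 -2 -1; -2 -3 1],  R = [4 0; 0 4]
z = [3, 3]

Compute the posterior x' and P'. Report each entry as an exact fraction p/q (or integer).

x̄ = F·x = [1, 6, 2]
P̄ = F·P·Fᵀ + Q = [45 13 -7; 13 40 3; -7 3 8]
y = z − H·x̄ = [16, 21]
S = H·P̄·Hᵀ + R = [191 137; 137 718]
K = P̄·Hᵀ·S⁻¹ = [37300/118369 -29538/118369; -30669/118369 -17723/118369; -16859/118369 5360/118369]
x' = x̄ + K·y = [94871/118369, -152673/118369, 79554/118369]
P' = (I − K·H)·P̄ = [339637/118369 -74137/118369 338711/118369; -74137/118369 53541/118369 -58543/118369; 338711/118369 -58543/118369 523233/118369]

x' = [94871/118369, -152673/118369, 79554/118369]
P' = [339637/118369 -74137/118369 338711/118369; -74137/118369 53541/118369 -58543/118369; 338711/118369 -58543/118369 523233/118369]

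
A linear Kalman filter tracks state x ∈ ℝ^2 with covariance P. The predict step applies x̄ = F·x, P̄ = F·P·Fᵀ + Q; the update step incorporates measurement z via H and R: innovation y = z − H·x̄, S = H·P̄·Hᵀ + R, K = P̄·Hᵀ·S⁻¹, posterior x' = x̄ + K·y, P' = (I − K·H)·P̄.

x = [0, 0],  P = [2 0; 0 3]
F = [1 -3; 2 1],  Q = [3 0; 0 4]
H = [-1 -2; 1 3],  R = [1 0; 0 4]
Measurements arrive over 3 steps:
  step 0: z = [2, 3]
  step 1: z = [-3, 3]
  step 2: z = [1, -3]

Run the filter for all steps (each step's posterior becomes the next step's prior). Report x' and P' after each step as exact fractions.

step 0: x̄ = F·x = [0, 0]
step 0: P̄ = F·P·Fᵀ + Q = [32 -5; -5 15]
step 0: y = z − H·x̄ = [2, 3]
step 0: S = H·P̄·Hᵀ + R = [73 -97; -97 141]
step 0: K = P̄·Hᵀ·S⁻¹ = [-1453/884 -893/884; 355/884 495/884]
step 0: x' = x̄ + K·y = [-5585/884, 2195/884]
step 0: P' = (I − K·H)·P̄ = [11503/884 -5025/884; -5025/884 2335/884]
step 1: x̄ = F·x = [-6085/442, -8975/884]
step 1: P̄ = F·P·Fᵀ + Q = [16330/221 20563/442; 20563/442 31783/884]
step 1: y = z − H·x̄ = [-8193/221, 41747/884]
step 1: S = H·P̄·Hᵀ + R = [89460/221 -115412/221; -115412/221 601659/884]
step 1: K = P̄·Hᵀ·S⁻¹ = [-1895891/2464684 -170426/616171; 16433/2464684 142919/616171]
step 1: x' = x̄ + K·y = [4160451/2464684, 1365019/2464684]
step 1: P' = (I − K·H)·P̄ = [11141305/2464684 -4622707/2464684; -4622707/2464684 2303137/2464684]
step 2: x̄ = F·x = [32697/1232342, 9685921/2464684]
step 2: P̄ = F·P·Fᵀ + Q = [16749958/616171 19243367/1232342; 19243367/1232342 38236265/2464684]
step 2: y = z − H·x̄ = [5475480/616171, -36517209/2464684]
step 2: S = H·P̄·Hᵀ + R = [94089128/616171 -122212773/616171; -122212773/616171 651905357/2464684]
step 2: K = P̄·Hᵀ·S⁻¹ = [-171926103/235082180 -15781877/58770545; -4281149/517180796 29581342/129295199]
step 2: x' = x̄ + K·y = [-586240827/235082180, 241286411/517180796]
step 2: P' = (I − K·H)·P̄ = [1020798373/235082180 -84887227/47016436; -84887227/47016436 469020323/517180796]

step 0: x' = [-5585/884, 2195/884], P' = [11503/884 -5025/884; -5025/884 2335/884]
step 1: x' = [4160451/2464684, 1365019/2464684], P' = [11141305/2464684 -4622707/2464684; -4622707/2464684 2303137/2464684]
step 2: x' = [-586240827/235082180, 241286411/517180796], P' = [1020798373/235082180 -84887227/47016436; -84887227/47016436 469020323/517180796]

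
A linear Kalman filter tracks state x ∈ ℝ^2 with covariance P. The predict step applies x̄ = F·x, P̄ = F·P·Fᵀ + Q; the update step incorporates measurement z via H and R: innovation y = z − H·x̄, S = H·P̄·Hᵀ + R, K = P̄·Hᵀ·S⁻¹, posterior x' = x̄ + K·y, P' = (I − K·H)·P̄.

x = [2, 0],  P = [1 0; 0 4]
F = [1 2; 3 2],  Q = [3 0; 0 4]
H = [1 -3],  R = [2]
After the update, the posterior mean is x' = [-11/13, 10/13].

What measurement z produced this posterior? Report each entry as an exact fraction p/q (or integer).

z = [-3]

x̄ = F·x = [2, 6]
P̄ = F·P·Fᵀ + Q = [20 19; 19 29]
S = H·P̄·Hᵀ + R = [169]
K = P̄·Hᵀ·S⁻¹ = [-37/169; -68/169]
x' − x̄ = [-37/13, -68/13] = K·y
y = (KᵀK)⁻¹·Kᵀ·(x' − x̄) = [13]
z = y + H·x̄ = [13] + [-16] = [-3]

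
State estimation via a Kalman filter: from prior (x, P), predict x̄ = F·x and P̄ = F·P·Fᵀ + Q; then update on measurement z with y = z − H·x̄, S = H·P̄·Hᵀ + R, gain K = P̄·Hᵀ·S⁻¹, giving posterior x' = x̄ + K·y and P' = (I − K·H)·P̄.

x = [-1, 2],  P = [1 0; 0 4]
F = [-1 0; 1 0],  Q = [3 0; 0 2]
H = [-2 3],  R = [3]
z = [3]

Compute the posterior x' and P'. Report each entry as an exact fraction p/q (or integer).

x' = [-15/29, 15/29]
P' = [111/58 63/58; 63/58 53/58]

x̄ = F·x = [1, -1]
P̄ = F·P·Fᵀ + Q = [4 -1; -1 3]
y = z − H·x̄ = [8]
S = H·P̄·Hᵀ + R = [58]
K = P̄·Hᵀ·S⁻¹ = [-11/58; 11/58]
x' = x̄ + K·y = [-15/29, 15/29]
P' = (I − K·H)·P̄ = [111/58 63/58; 63/58 53/58]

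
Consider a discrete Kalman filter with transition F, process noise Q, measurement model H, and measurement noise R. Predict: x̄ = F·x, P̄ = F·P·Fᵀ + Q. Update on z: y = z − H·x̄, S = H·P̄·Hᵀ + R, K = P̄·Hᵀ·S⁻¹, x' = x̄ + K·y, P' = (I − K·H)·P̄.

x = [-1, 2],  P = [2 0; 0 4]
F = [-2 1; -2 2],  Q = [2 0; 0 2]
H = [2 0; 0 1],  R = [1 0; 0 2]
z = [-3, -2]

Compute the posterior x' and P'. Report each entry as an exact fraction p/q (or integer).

x̄ = F·x = [4, 6]
P̄ = F·P·Fᵀ + Q = [14 16; 16 26]
y = z − H·x̄ = [-11, -8]
S = H·P̄·Hᵀ + R = [57 32; 32 28]
K = P̄·Hᵀ·S⁻¹ = [68/143 4/143; 16/143 229/286]
x' = x̄ + K·y = [-16/11, -18/11]
P' = (I − K·H)·P̄ = [34/143 8/143; 8/143 229/143]

x' = [-16/11, -18/11]
P' = [34/143 8/143; 8/143 229/143]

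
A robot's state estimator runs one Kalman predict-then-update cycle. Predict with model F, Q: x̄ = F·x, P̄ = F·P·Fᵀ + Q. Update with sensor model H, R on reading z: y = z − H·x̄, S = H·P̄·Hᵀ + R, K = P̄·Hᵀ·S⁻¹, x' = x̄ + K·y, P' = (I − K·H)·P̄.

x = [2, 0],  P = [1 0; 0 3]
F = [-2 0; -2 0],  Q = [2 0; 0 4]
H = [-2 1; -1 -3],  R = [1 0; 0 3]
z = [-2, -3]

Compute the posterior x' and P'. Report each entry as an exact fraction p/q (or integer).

x' = [1890/1721, 816/1721]
P' = [402/1721 108/1721; 108/1721 440/1721]

x̄ = F·x = [-4, -4]
P̄ = F·P·Fᵀ + Q = [6 4; 4 8]
y = z − H·x̄ = [-6, -19]
S = H·P̄·Hᵀ + R = [17 8; 8 105]
K = P̄·Hᵀ·S⁻¹ = [-696/1721 -242/1721; 224/1721 -476/1721]
x' = x̄ + K·y = [1890/1721, 816/1721]
P' = (I − K·H)·P̄ = [402/1721 108/1721; 108/1721 440/1721]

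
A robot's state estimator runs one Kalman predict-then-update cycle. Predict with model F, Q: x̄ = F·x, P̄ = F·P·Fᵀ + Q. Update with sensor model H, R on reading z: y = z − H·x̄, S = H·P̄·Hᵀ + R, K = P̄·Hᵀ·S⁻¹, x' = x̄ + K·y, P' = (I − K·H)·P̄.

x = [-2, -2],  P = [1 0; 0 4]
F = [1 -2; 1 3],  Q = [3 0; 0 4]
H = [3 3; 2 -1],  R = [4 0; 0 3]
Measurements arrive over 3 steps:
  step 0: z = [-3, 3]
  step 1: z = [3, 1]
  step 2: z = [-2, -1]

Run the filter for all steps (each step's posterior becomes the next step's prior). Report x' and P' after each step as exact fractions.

step 0: x' = [577/920, -325/184], P' = [343/920 -43/184; -43/184 289/552]
step 1: x' = [9000258/10115651, 4099/1445093], P' = [3648936/10115651 -315132/1445093; -315132/1445093 717396/1445093]
step 2: x' = [-17425642775/35823399527, -1982632799/35823399527], P' = [12898048548/35823399527 -7786838568/35823399527; -7786838568/35823399527 17756613144/35823399527]

step 0: x̄ = F·x = [2, -8]
step 0: P̄ = F·P·Fᵀ + Q = [20 -23; -23 41]
step 0: y = z − H·x̄ = [15, -9]
step 0: S = H·P̄·Hᵀ + R = [139 -72; -72 216]
step 0: K = P̄·Hᵀ·S⁻¹ = [12/115 901/2760; 5/23 -547/1656]
step 0: x' = x̄ + K·y = [577/920, -325/184]
step 0: P' = (I − K·H)·P̄ = [343/920 -43/184; -43/184 289/552]
step 1: x̄ = F·x = [3827/920, -2149/460]
step 1: P̄ = F·P·Fᵀ + Q = [17669/2760 -1381/460; -1381/460 1767/230]
step 1: y = z − H·x̄ = [4173/920, -1379/115]
step 1: S = H·P̄·Hᵀ + R = [70583/920 731/115; 731/115 16663/345]
step 1: K = P̄·Hᵀ·S⁻¹ = [1082259/10115651 3167932/10115651; 301698/1445093 -449220/1445093]
step 1: x' = x̄ + K·y = [9000258/10115651, 4099/1445093]
step 1: P' = (I − K·H)·P̄ = [3648936/10115651 -315132/1445093; -315132/1445093 717396/1445093]
step 2: x̄ = F·x = [8942872/10115651, 698949/778127]
step 2: P̄ = F·P·Fᵀ + Q = [62906673/10115651 -2206740/778127; -2206740/778127 5851688/778127]
step 2: y = z − H·x̄ = [-74318929/10115651, -18915058/10115651]
step 2: S = H·P̄·Hᵀ + R = [774892997/10115651 63161346/10115651; 63161346/10115651 472796069/10115651]
step 2: K = P̄·Hᵀ·S⁻¹ = [3833407485/35823399527 11194311888/35823399527; 7477330932/35823399527 -11110096760/35823399527]
step 2: x' = x̄ + K·y = [-17425642775/35823399527, -1982632799/35823399527]
step 2: P' = (I − K·H)·P̄ = [12898048548/35823399527 -7786838568/35823399527; -7786838568/35823399527 17756613144/35823399527]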